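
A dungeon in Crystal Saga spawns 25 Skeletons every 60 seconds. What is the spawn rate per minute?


Spawns per minute = count * (60 / interval)
= 25 * (60 / 60)
= 25 * 1.0
= 25.0

25.0 per minute


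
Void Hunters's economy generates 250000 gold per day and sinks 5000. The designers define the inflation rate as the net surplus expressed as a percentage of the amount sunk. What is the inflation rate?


Net gold = 250000 - 5000 = 245000
Inflation rate = net / sunk * 100 = 245000 / 5000 * 100
= 49.0 * 100
= 4900.00%

4900.00%


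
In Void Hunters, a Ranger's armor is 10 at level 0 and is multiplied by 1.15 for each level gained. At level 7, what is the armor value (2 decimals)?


value = base * growth^level
= 10 * 1.15^7
= 10 * 2.66002
= 26.60

26.60 armor


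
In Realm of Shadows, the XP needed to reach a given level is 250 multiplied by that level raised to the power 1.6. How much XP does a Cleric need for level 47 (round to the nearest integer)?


XP = 250 * level^1.6
Substitute level = 47:
XP = 250 * 47^1.6
= 250 * 473.5399
= 118385

118385 XP


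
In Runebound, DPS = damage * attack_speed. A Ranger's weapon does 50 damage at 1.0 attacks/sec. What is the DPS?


DPS = damage * attack_speed
= 50 * 1.0
= 50.0

50.0 DPS


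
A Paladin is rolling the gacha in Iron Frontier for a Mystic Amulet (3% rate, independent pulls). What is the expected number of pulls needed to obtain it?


Expected pulls for a geometric distribution = 1/p = 100 / rate%
= 100 / 3
= 33.33

33.33 pulls


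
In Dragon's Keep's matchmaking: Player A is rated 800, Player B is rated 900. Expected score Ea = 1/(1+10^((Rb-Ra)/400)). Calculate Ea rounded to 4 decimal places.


Elo expected score: Ea = 1/(1 + 10^((Rb-Ra)/400))
Rb - Ra = 900 - 800 = 100
(Rb-Ra)/400 = 100/400 = 0.25
10^0.25 = 1.778279
Ea = 1/(1 + 1.778279) = 1/2.778279 = 0.3599

0.3599


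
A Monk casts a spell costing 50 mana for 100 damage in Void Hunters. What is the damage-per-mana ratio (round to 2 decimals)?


Efficiency = damage / mana
= 100 / 50
= 2.00

2.00 dmg/mana


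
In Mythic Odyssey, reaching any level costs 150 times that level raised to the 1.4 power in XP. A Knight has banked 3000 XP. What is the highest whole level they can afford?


XP = 150 * level^1.4, so level = (XP / 150)^(1/1.4)
= (3000 / 150)^(1/1.4)
= 20.0^0.7143
= 8.4978
Floor: level = 8

level 8


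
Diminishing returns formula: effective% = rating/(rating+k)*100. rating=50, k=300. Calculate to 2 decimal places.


effective% = rating / (rating + k) * 100
= 50 / (50 + 300) * 100
= 50 / 350 * 100
= 0.142857 * 100
= 14.29%

14.29%


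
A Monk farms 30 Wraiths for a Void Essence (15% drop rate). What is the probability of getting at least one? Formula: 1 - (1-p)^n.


P(at least one) = 1 - P(none) = 1 - (1-p)^n
p = 15/100 = 0.15
1 - p = 0.85
(1 - p)^30 = 0.85^30 = 0.007631
P(at least one) = 1 - 0.007631 = 0.9924

0.9924


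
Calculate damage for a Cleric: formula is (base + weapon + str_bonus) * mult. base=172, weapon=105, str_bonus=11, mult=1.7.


Sum base + weapon + str = 172 + 105 + 11 = 288
Multiply by 1.7:
288 * 1.7 = 489.6

489.6 damage


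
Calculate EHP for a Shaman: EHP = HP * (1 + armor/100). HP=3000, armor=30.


EHP = 3000 * (1 + 30/100)
= 3000 * (1 + 0.3)
= 3000 * 1.3
= 3900.0

3900.0 EHP


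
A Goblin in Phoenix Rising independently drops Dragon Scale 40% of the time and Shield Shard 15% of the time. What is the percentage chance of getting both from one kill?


For independent events, P(both) = P(A) * P(B)
= 40% * 15%
= 600 / 100 %
= 6.0%

6.0%


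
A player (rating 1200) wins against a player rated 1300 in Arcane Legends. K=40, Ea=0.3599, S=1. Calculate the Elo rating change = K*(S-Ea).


Elo update: delta = K * (S - Ea), where S = 1 (wins)
S - Ea = 1 - 0.3599 = 0.6401
Rating change = 40 * 0.6401
= 25.60

25.60 rating points


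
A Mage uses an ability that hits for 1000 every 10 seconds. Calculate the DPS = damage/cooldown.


DPS = damage / cooldown
= 1000 / 10
= 100.00

100.00 DPS


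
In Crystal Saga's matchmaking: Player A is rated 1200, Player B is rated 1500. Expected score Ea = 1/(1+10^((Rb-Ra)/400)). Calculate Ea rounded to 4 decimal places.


Elo expected score: Ea = 1/(1 + 10^((Rb-Ra)/400))
Rb - Ra = 1500 - 1200 = 300
(Rb-Ra)/400 = 300/400 = 0.75
10^0.75 = 5.623413
Ea = 1/(1 + 5.623413) = 1/6.623413 = 0.1510

0.1510


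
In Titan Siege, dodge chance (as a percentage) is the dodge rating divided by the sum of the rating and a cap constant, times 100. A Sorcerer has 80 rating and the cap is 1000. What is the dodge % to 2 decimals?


dodge% = 80 / (80 + 1000) * 100
= 80 / 1080 * 100
= 0.074074 * 100
= 7.41%

7.41%


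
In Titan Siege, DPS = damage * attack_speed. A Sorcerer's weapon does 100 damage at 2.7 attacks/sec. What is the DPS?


DPS = damage * attack_speed
= 100 * 2.7
= 270.0

270.0 DPS


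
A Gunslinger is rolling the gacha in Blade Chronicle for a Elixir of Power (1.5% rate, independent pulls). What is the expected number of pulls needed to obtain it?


Expected pulls for a geometric distribution = 1/p = 100 / rate%
= 100 / 1.5
= 66.67

66.67 pulls


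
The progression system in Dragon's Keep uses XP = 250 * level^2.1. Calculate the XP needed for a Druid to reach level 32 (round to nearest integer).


XP = 250 * level^2.1
Substitute level = 32:
XP = 250 * 32^2.1
= 250 * 1448.1547
= 362039

362039 XP


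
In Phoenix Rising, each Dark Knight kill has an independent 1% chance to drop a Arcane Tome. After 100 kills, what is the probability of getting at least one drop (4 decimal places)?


P(at least one) = 1 - P(none) = 1 - (1-p)^n
p = 1/100 = 0.01
1 - p = 0.99
(1 - p)^100 = 0.99^100 = 0.366032
P(at least one) = 1 - 0.366032 = 0.6340

0.6340


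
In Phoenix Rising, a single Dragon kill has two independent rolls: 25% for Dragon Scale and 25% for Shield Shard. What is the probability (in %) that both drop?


For independent events, P(both) = P(A) * P(B)
= 25% * 25%
= 625 / 100 %
= 6.25%

6.25%


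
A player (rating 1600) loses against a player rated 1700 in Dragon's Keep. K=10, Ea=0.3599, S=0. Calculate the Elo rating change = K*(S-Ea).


Elo update: delta = K * (S - Ea), where S = 0 (loses)
S - Ea = 0 - 0.3599 = -0.3599
Rating change = 10 * -0.3599
= -3.60

-3.60 rating points


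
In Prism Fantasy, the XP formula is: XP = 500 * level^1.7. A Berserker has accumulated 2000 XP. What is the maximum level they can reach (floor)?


XP = 500 * level^1.7, so level = (XP / 500)^(1/1.7)
= (2000 / 500)^(1/1.7)
= 4.0^0.5882
= 2.2602
Floor: level = 2

level 2


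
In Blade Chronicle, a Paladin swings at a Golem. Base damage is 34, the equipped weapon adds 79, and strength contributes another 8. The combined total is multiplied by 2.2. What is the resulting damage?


Sum base + weapon + str = 34 + 79 + 8 = 121
Multiply by 2.2:
121 * 2.2 = 266.2

266.2 damage


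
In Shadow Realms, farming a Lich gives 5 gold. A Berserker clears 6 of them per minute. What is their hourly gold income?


Gold per minute = 5 * 6 = 30
Gold per hour = 30 * 60 = 1800

1800 gold/hour


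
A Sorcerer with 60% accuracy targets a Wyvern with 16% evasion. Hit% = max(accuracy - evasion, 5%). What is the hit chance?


accuracy - evasion = 60 - 16 = 44
Apply floor: max(44, 5) = 44
Hit chance = 44%

44%


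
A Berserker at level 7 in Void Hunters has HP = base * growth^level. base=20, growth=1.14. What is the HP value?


value = base * growth^level
= 20 * 1.14^7
= 20 * 2.502269
= 50.05

50.05 HP


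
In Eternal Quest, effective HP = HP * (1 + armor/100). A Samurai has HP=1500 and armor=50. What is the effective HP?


EHP = 1500 * (1 + 50/100)
= 1500 * (1 + 0.5)
= 1500 * 1.5
= 2250.0

2250.0 EHP


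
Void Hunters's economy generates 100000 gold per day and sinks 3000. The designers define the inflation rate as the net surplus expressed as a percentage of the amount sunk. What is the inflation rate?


Net gold = 100000 - 3000 = 97000
Inflation rate = net / sunk * 100 = 97000 / 3000 * 100
= 32.333333 * 100
= 3233.33%

3233.33%


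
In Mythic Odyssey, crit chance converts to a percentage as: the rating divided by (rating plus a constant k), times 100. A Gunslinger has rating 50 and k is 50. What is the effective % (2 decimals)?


effective% = rating / (rating + k) * 100
= 50 / (50 + 50) * 100
= 50 / 100 * 100
= 0.5 * 100
= 50.00%

50.00%


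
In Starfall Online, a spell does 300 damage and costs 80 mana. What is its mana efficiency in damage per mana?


Efficiency = damage / mana
= 300 / 80
= 3.75

3.75 dmg/mana


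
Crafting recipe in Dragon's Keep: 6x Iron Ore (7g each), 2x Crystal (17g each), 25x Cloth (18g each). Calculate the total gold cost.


Cost breakdown:
  Iron Ore: 6 * 7 = 42
  Crystal: 2 * 17 = 34
  Cloth: 25 * 18 = 450
Total = 42 + 34 + 450 = 526

526 gold


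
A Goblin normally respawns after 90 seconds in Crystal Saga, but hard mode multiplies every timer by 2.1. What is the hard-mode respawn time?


Respawn time = base * multiplier
= 90 * 2.1
= 189.0 seconds

189.0 seconds


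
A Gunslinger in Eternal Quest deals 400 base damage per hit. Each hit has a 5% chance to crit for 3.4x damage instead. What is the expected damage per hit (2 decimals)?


E[dmg] = base * (1 + crit_chance * (crit_mult - 1))
cc as decimal = 5/100 = 0.05
cm - 1 = 3.4 - 1 = 2.4
Bonus factor = 0.05 * 2.4 = 0.12
Total multiplier = 1 + 0.12 = 1.12
Expected damage = 400 * 1.12 = 448.00

448.00 damage


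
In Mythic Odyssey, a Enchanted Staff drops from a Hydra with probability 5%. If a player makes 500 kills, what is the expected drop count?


Expected drops = kills * (drop_rate / 100)
= 500 * (5 / 100)
= 500 * 0.05
= 25.0

25.0 drops


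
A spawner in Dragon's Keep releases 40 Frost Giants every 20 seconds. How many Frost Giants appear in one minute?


Spawns per minute = count * (60 / interval)
= 40 * (60 / 20)
= 40 * 3.0
= 120.0

120.0 per minute


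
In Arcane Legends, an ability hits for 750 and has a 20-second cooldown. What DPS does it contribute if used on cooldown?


DPS = damage / cooldown
= 750 / 20
= 37.50

37.50 DPS


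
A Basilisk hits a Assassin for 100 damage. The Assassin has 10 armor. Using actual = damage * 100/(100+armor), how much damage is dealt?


actual = 100 * 100 / (100 + 10)
= 100 * 100 / 110
= 10000 / 110
= 90.91

90.91 damage


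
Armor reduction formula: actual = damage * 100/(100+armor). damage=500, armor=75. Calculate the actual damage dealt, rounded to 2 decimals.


actual = 500 * 100 / (100 + 75)
= 500 * 100 / 175
= 50000 / 175
= 285.71

285.71 damage


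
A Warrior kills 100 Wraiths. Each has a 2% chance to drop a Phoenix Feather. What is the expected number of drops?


Expected drops = kills * (drop_rate / 100)
= 100 * (2 / 100)
= 100 * 0.02
= 2.0

2.0 drops


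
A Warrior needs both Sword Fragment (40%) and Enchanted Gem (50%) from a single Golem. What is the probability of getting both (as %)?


For independent events, P(both) = P(A) * P(B)
= 40% * 50%
= 2000 / 100 %
= 20.0%

20.0%


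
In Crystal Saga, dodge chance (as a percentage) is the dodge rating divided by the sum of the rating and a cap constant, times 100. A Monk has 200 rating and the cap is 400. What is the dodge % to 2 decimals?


dodge% = 200 / (200 + 400) * 100
= 200 / 600 * 100
= 0.333333 * 100
= 33.33%

33.33%


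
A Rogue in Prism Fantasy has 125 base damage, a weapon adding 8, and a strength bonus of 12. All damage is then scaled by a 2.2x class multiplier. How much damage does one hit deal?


Sum base + weapon + str = 125 + 8 + 12 = 145
Multiply by 2.2:
145 * 2.2 = 319.0

319.0 damage


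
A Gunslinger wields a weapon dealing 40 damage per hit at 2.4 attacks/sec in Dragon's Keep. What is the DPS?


DPS = damage * attack_speed
= 40 * 2.4
= 96.0

96.0 DPS


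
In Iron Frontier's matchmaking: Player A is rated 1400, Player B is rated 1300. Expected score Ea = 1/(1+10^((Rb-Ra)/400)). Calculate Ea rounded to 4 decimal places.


Elo expected score: Ea = 1/(1 + 10^((Rb-Ra)/400))
Rb - Ra = 1300 - 1400 = -100
(Rb-Ra)/400 = -100/400 = -0.25
10^-0.25 = 0.562341
Ea = 1/(1 + 0.562341) = 1/1.562341 = 0.6401

0.6401


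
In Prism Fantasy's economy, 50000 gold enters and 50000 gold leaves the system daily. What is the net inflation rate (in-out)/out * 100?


Net gold = 50000 - 50000 = 0
Inflation rate = net / sunk * 100 = 0 / 50000 * 100
= 0.0 * 100
= 0.00%

0.00%


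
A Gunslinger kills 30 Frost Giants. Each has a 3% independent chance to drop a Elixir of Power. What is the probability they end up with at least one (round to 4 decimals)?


P(at least one) = 1 - P(none) = 1 - (1-p)^n
p = 3/100 = 0.03
1 - p = 0.97
(1 - p)^30 = 0.97^30 = 0.401007
P(at least one) = 1 - 0.401007 = 0.5990

0.5990


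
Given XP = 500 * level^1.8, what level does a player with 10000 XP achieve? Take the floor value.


XP = 500 * level^1.8, so level = (XP / 500)^(1/1.8)
= (10000 / 500)^(1/1.8)
= 20.0^0.5556
= 5.282
Floor: level = 5

level 5


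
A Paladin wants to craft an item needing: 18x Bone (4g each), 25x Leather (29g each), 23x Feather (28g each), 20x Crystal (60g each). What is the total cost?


Cost breakdown:
  Bone: 18 * 4 = 72
  Leather: 25 * 29 = 725
  Feather: 23 * 28 = 644
  Crystal: 20 * 60 = 1200
Total = 72 + 725 + 644 + 1200 = 2641

2641 gold


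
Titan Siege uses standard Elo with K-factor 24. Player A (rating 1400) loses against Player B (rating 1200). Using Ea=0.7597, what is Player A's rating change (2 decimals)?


Elo update: delta = K * (S - Ea), where S = 0 (loses)
S - Ea = 0 - 0.7597 = -0.7597
Rating change = 24 * -0.7597
= -18.23

-18.23 rating points


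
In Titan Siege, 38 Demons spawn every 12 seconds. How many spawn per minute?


Spawns per minute = count * (60 / interval)
= 38 * (60 / 12)
= 38 * 5.0
= 190.0

190.0 per minute


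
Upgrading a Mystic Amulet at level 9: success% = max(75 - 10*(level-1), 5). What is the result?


raw_rate = 75 - 10 * (9 - 1)
= 75 - 10 * 8
= 75 - 80
= -5
Apply floor: max(-5, 5) = 5%

5%


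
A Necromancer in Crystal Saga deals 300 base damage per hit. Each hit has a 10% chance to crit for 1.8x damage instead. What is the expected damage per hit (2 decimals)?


E[dmg] = base * (1 + crit_chance * (crit_mult - 1))
cc as decimal = 10/100 = 0.1
cm - 1 = 1.8 - 1 = 0.8
Bonus factor = 0.1 * 0.8 = 0.08
Total multiplier = 1 + 0.08 = 1.08
Expected damage = 300 * 1.08 = 324.00

324.00 damage


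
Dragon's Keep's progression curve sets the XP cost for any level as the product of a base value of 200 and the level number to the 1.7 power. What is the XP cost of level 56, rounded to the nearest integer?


XP = 200 * level^1.7
Substitute level = 56:
XP = 200 * 56^1.7
= 200 * 937.3886
= 187478

187478 XP


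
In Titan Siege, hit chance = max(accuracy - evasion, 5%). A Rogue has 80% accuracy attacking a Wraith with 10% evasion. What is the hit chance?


accuracy - evasion = 80 - 10 = 70
Apply floor: max(70, 5) = 70
Hit chance = 70%

70%


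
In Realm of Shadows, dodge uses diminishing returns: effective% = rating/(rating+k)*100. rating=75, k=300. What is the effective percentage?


effective% = rating / (rating + k) * 100
= 75 / (75 + 300) * 100
= 75 / 375 * 100
= 0.2 * 100
= 20.00%

20.00%


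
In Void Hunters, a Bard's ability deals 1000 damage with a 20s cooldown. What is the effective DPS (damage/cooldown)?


DPS = damage / cooldown
= 1000 / 20
= 50.00

50.00 DPS


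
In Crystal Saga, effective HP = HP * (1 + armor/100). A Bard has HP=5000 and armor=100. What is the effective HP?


EHP = 5000 * (1 + 100/100)
= 5000 * (1 + 1.0)
= 5000 * 2.0
= 10000.0

10000.0 EHP


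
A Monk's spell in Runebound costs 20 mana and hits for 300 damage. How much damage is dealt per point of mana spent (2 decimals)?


Efficiency = damage / mana
= 300 / 20
= 15.00

15.00 dmg/mana


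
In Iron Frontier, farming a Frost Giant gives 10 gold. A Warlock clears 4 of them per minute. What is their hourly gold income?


Gold per minute = 10 * 4 = 40
Gold per hour = 40 * 60 = 2400

2400 gold/hour


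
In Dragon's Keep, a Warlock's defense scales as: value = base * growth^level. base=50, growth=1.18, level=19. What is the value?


value = base * growth^level
= 50 * 1.18^19
= 50 * 23.214436
= 1160.72

1160.72 defense


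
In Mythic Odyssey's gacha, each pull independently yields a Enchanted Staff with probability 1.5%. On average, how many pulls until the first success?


Expected pulls for a geometric distribution = 1/p = 100 / rate%
= 100 / 1.5
= 66.67

66.67 pulls


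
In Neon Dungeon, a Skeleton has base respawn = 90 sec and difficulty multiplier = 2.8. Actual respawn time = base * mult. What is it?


Respawn time = base * multiplier
= 90 * 2.8
= 252.0 seconds

252.0 seconds


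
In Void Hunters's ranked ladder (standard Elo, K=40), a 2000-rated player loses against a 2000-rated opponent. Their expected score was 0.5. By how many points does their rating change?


Elo update: delta = K * (S - Ea), where S = 0 (loses)
S - Ea = 0 - 0.5 = -0.5
Rating change = 40 * -0.5
= -20.00

-20.00 rating points


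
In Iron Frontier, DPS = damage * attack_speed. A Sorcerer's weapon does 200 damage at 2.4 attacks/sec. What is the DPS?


DPS = damage * attack_speed
= 200 * 2.4
= 480.0

480.0 DPS


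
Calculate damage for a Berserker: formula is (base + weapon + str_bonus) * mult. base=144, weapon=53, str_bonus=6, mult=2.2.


Sum base + weapon + str = 144 + 53 + 6 = 203
Multiply by 2.2:
203 * 2.2 = 446.6

446.6 damage


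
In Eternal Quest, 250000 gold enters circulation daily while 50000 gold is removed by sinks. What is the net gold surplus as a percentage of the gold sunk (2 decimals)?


Net gold = 250000 - 50000 = 200000
Inflation rate = net / sunk * 100 = 200000 / 50000 * 100
= 4.0 * 100
= 400.00%

400.00%


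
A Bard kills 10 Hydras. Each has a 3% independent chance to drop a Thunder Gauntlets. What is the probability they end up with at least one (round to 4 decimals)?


P(at least one) = 1 - P(none) = 1 - (1-p)^n
p = 3/100 = 0.03
1 - p = 0.97
(1 - p)^10 = 0.97^10 = 0.737424
P(at least one) = 1 - 0.737424 = 0.2626

0.2626


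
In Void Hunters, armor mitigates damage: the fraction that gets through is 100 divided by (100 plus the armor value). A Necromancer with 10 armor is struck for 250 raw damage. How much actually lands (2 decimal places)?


actual = 250 * 100 / (100 + 10)
= 250 * 100 / 110
= 25000 / 110
= 227.27

227.27 damage


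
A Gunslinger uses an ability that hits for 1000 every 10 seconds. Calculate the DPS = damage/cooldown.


DPS = damage / cooldown
= 1000 / 10
= 100.00

100.00 DPS


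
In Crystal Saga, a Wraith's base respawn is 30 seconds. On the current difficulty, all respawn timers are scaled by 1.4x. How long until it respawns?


Respawn time = base * multiplier
= 30 * 1.4
= 42.0 seconds

42.0 seconds


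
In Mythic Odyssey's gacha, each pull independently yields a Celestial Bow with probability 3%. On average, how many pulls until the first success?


Expected pulls for a geometric distribution = 1/p = 100 / rate%
= 100 / 3
= 33.33

33.33 pulls


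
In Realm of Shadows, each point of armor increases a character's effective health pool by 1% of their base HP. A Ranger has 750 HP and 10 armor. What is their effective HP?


EHP = 750 * (1 + 10/100)
= 750 * (1 + 0.1)
= 750 * 1.1
= 825.0

825.0 EHP


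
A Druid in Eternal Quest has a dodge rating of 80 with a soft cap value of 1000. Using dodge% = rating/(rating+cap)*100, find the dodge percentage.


dodge% = 80 / (80 + 1000) * 100
= 80 / 1080 * 100
= 0.074074 * 100
= 7.41%

7.41%


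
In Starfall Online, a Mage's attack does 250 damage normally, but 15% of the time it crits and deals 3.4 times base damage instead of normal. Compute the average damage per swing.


E[dmg] = base * (1 + crit_chance * (crit_mult - 1))
cc as decimal = 15/100 = 0.15
cm - 1 = 3.4 - 1 = 2.4
Bonus factor = 0.15 * 2.4 = 0.36
Total multiplier = 1 + 0.36 = 1.36
Expected damage = 250 * 1.36 = 340.00

340.00 damage


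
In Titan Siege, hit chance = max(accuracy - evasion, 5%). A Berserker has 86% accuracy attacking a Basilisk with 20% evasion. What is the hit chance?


accuracy - evasion = 86 - 20 = 66
Apply floor: max(66, 5) = 66
Hit chance = 66%

66%


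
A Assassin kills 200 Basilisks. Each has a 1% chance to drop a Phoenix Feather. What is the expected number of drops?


Expected drops = kills * (drop_rate / 100)
= 200 * (1 / 100)
= 200 * 0.01
= 2.0

2.0 drops


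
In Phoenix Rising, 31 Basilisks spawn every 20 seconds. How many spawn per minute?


Spawns per minute = count * (60 / interval)
= 31 * (60 / 20)
= 31 * 3.0
= 93.0

93.0 per minute


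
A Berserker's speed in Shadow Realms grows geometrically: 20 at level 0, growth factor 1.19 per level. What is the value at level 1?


value = base * growth^level
= 20 * 1.19^1
= 20 * 1.19
= 23.80

23.80 speed


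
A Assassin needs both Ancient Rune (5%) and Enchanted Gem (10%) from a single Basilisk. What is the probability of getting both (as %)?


For independent events, P(both) = P(A) * P(B)
= 5% * 10%
= 50 / 100 %
= 0.5%

0.5%


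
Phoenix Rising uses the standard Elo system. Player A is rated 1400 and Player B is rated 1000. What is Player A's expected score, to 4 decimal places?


Elo expected score: Ea = 1/(1 + 10^((Rb-Ra)/400))
Rb - Ra = 1000 - 1400 = -400
(Rb-Ra)/400 = -400/400 = -1.0
10^-1.0 = 0.1
Ea = 1/(1 + 0.1) = 1/1.1 = 0.9091

0.9091


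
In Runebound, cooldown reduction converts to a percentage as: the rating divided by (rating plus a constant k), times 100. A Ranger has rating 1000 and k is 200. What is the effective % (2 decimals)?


effective% = rating / (rating + k) * 100
= 1000 / (1000 + 200) * 100
= 1000 / 1200 * 100
= 0.833333 * 100
= 83.33%

83.33%


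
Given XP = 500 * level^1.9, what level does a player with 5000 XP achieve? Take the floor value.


XP = 500 * level^1.9, so level = (XP / 500)^(1/1.9)
= (5000 / 500)^(1/1.9)
= 10.0^0.5263
= 3.3598
Floor: level = 3

level 3


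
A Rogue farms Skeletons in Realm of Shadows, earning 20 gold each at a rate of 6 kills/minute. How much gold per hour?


Gold per minute = 20 * 6 = 120
Gold per hour = 120 * 60 = 7200

7200 gold/hour


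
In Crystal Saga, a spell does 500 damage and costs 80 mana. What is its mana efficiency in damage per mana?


Efficiency = damage / mana
= 500 / 80
= 6.25

6.25 dmg/mana


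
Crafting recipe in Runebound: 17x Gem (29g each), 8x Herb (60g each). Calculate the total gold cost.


Cost breakdown:
  Gem: 17 * 29 = 493
  Herb: 8 * 60 = 480
Total = 493 + 480 = 973

973 gold


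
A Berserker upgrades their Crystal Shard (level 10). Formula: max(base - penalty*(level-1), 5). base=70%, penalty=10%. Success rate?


raw_rate = 70 - 10 * (10 - 1)
= 70 - 10 * 9
= 70 - 90
= -20
Apply floor: max(-20, 5) = 5%

5%


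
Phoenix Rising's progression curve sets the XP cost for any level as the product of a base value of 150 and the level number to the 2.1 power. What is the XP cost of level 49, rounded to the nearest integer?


XP = 150 * level^2.1
Substitute level = 49:
XP = 150 * 49^2.1
= 150 * 3543.3314
= 531500

531500 XP


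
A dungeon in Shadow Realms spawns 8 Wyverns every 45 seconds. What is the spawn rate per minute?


Spawns per minute = count * (60 / interval)
= 8 * (60 / 45)
= 8 * 1.3333
= 10.67

10.67 per minute


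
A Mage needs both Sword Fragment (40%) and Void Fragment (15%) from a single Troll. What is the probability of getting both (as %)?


For independent events, P(both) = P(A) * P(B)
= 40% * 15%
= 600 / 100 %
= 6.0%

6.0%


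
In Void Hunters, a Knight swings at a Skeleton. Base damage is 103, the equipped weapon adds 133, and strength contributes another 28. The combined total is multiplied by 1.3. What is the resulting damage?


Sum base + weapon + str = 103 + 133 + 28 = 264
Multiply by 1.3:
264 * 1.3 = 343.2

343.2 damage


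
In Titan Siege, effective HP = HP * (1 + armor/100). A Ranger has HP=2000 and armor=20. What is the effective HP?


EHP = 2000 * (1 + 20/100)
= 2000 * (1 + 0.2)
= 2000 * 1.2
= 2400.0

2400.0 EHP


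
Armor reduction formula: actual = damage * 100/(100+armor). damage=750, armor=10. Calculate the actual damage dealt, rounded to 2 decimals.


actual = 750 * 100 / (100 + 10)
= 750 * 100 / 110
= 75000 / 110
= 681.82

681.82 damage


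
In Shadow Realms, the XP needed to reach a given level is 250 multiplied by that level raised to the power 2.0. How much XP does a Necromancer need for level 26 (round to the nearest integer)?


XP = 250 * level^2.0
Substitute level = 26:
XP = 250 * 26^2.0
= 250 * 676.0
= 169000

169000 XP


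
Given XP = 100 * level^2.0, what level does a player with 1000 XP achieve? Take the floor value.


XP = 100 * level^2.0, so level = (XP / 100)^(1/2.0)
= (1000 / 100)^(1/2.0)
= 10.0^0.5
= 3.1623
Floor: level = 3

level 3


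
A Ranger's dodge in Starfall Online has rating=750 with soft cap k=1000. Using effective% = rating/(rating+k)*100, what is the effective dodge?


effective% = rating / (rating + k) * 100
= 750 / (750 + 1000) * 100
= 750 / 1750 * 100
= 0.428571 * 100
= 42.86%

42.86%


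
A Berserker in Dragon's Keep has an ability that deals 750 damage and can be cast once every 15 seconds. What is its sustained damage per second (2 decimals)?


DPS = damage / cooldown
= 750 / 15
= 50.00

50.00 DPS


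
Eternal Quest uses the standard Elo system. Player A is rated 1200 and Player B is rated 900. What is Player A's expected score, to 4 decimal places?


Elo expected score: Ea = 1/(1 + 10^((Rb-Ra)/400))
Rb - Ra = 900 - 1200 = -300
(Rb-Ra)/400 = -300/400 = -0.75
10^-0.75 = 0.177828
Ea = 1/(1 + 0.177828) = 1/1.177828 = 0.8490

0.8490


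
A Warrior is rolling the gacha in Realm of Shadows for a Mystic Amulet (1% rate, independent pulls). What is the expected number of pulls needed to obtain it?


Expected pulls for a geometric distribution = 1/p = 100 / rate%
= 100 / 1
= 100.0

100.0 pulls


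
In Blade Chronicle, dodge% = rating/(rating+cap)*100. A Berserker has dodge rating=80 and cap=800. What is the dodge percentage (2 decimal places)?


dodge% = 80 / (80 + 800) * 100
= 80 / 880 * 100
= 0.090909 * 100
= 9.09%

9.09%


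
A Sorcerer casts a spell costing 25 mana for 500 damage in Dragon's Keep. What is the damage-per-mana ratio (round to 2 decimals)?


Efficiency = damage / mana
= 500 / 25
= 20.00

20.00 dmg/mana


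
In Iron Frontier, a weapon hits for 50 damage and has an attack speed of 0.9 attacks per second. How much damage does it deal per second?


DPS = damage * attack_speed
= 50 * 0.9
= 45.0

45.0 DPS


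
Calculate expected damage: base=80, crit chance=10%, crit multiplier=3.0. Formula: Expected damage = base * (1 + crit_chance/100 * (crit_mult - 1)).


E[dmg] = base * (1 + crit_chance * (crit_mult - 1))
cc as decimal = 10/100 = 0.1
cm - 1 = 3.0 - 1 = 2.0
Bonus factor = 0.1 * 2.0 = 0.2
Total multiplier = 1 + 0.2 = 1.2
Expected damage = 80 * 1.2 = 96.00

96.00 damage


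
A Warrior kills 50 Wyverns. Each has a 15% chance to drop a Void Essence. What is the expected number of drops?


Expected drops = kills * (drop_rate / 100)
= 50 * (15 / 100)
= 50 * 0.15
= 7.5

7.5 drops


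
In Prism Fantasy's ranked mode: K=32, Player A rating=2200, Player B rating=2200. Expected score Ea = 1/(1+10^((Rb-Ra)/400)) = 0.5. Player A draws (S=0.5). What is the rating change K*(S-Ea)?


Elo update: delta = K * (S - Ea), where S = 0.5 (draws)
S - Ea = 0.5 - 0.5 = 0.0
Rating change = 32 * 0.0
= 0.00

0.00 rating points


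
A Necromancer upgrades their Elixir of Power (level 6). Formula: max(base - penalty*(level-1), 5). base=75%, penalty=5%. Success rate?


raw_rate = 75 - 5 * (6 - 1)
= 75 - 5 * 5
= 75 - 25
= 50
Apply floor: max(50, 5) = 50%

50%


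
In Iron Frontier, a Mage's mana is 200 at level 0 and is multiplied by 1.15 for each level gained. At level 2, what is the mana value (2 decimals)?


value = base * growth^level
= 200 * 1.15^2
= 200 * 1.3225
= 264.50

264.50 mana


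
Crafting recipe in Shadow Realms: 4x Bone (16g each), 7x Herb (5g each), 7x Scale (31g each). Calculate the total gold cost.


Cost breakdown:
  Bone: 4 * 16 = 64
  Herb: 7 * 5 = 35
  Scale: 7 * 31 = 217
Total = 64 + 35 + 217 = 316

316 gold


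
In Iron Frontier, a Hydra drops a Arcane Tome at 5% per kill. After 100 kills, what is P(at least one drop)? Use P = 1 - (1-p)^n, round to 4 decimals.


P(at least one) = 1 - P(none) = 1 - (1-p)^n
p = 5/100 = 0.05
1 - p = 0.95
(1 - p)^100 = 0.95^100 = 0.005921
P(at least one) = 1 - 0.005921 = 0.9941

0.9941


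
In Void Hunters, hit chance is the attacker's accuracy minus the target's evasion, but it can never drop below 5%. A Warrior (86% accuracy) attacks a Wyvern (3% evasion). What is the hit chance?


accuracy - evasion = 86 - 3 = 83
Apply floor: max(83, 5) = 83
Hit chance = 83%

83%


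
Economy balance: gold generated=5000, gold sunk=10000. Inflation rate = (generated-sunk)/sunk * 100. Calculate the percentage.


Net gold = 5000 - 10000 = -5000
Inflation rate = net / sunk * 100 = -5000 / 10000 * 100
= -0.5 * 100
= -50.00%

-50.00%


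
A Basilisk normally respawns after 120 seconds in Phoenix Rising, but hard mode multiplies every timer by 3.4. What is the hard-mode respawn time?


Respawn time = base * multiplier
= 120 * 3.4
= 408.0 seconds

408.0 seconds


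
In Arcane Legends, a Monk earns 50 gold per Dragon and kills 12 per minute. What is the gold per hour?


Gold per minute = 50 * 12 = 600
Gold per hour = 600 * 60 = 36000

36000 gold/hour


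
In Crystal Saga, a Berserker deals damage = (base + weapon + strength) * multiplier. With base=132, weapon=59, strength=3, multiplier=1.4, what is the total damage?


Sum base + weapon + str = 132 + 59 + 3 = 194
Multiply by 1.4:
194 * 1.4 = 271.6

271.6 damage


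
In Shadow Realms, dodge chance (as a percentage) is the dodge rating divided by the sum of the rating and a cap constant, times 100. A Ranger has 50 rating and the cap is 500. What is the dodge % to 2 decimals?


dodge% = 50 / (50 + 500) * 100
= 50 / 550 * 100
= 0.090909 * 100
= 9.09%

9.09%


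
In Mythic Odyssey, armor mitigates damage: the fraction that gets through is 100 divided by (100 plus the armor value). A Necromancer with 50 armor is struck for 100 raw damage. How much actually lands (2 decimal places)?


actual = 100 * 100 / (100 + 50)
= 100 * 100 / 150
= 10000 / 150
= 66.67

66.67 damage


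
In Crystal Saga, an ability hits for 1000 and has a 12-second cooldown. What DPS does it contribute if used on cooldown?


DPS = damage / cooldown
= 1000 / 12
= 83.33

83.33 DPS


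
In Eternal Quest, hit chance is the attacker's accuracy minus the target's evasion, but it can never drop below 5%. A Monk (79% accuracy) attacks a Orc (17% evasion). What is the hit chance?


accuracy - evasion = 79 - 17 = 62
Apply floor: max(62, 5) = 62
Hit chance = 62%

62%


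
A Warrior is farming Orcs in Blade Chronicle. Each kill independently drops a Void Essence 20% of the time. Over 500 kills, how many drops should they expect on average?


Expected drops = kills * (drop_rate / 100)
= 500 * (20 / 100)
= 500 * 0.2
= 100.0

100.0 drops


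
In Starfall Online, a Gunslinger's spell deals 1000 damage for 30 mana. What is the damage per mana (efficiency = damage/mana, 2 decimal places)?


Efficiency = damage / mana
= 1000 / 30
= 33.33

33.33 dmg/mana


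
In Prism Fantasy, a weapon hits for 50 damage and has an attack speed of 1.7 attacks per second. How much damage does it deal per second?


DPS = damage * attack_speed
= 50 * 1.7
= 85.0

85.0 DPS


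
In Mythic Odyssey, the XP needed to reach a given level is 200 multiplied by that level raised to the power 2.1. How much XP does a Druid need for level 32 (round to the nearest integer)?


XP = 200 * level^2.1
Substitute level = 32:
XP = 200 * 32^2.1
= 200 * 1448.1547
= 289631

289631 XP


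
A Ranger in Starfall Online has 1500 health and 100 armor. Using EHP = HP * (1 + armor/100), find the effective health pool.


EHP = 1500 * (1 + 100/100)
= 1500 * (1 + 1.0)
= 1500 * 2.0
= 3000.0

3000.0 EHP


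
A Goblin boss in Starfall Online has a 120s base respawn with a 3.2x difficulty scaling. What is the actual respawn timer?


Respawn time = base * multiplier
= 120 * 3.2
= 384.0 seconds

384.0 seconds


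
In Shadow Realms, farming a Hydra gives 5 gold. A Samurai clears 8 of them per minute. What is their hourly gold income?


Gold per minute = 5 * 8 = 40
Gold per hour = 40 * 60 = 2400

2400 gold/hour


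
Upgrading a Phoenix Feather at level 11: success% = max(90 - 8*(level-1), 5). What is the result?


raw_rate = 90 - 8 * (11 - 1)
= 90 - 8 * 10
= 90 - 80
= 10
Apply floor: max(10, 5) = 10%

10%


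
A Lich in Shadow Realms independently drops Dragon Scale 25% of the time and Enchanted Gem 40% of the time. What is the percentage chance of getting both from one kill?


For independent events, P(both) = P(A) * P(B)
= 25% * 40%
= 1000 / 100 %
= 10.0%

10.0%


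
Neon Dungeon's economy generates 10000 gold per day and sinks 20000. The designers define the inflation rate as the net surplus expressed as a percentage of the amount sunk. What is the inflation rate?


Net gold = 10000 - 20000 = -10000
Inflation rate = net / sunk * 100 = -10000 / 20000 * 100
= -0.5 * 100
= -50.00%

-50.00%


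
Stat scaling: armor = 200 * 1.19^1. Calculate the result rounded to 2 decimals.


value = base * growth^level
= 200 * 1.19^1
= 200 * 1.19
= 238.00

238.00 armor


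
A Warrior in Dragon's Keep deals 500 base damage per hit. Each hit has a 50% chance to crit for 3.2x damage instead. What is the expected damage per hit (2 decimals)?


E[dmg] = base * (1 + crit_chance * (crit_mult - 1))
cc as decimal = 50/100 = 0.5
cm - 1 = 3.2 - 1 = 2.2
Bonus factor = 0.5 * 2.2 = 1.1
Total multiplier = 1 + 1.1 = 2.1
Expected damage = 500 * 2.1 = 1050.00

1050.00 damage


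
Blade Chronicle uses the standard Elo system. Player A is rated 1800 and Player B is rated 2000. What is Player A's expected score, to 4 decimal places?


Elo expected score: Ea = 1/(1 + 10^((Rb-Ra)/400))
Rb - Ra = 2000 - 1800 = 200
(Rb-Ra)/400 = 200/400 = 0.5
10^0.5 = 3.162278
Ea = 1/(1 + 3.162278) = 1/4.162278 = 0.2403

0.2403


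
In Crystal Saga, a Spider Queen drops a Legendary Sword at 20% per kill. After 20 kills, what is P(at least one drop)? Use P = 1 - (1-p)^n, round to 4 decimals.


P(at least one) = 1 - P(none) = 1 - (1-p)^n
p = 20/100 = 0.2
1 - p = 0.8
(1 - p)^20 = 0.8^20 = 0.011529
P(at least one) = 1 - 0.011529 = 0.9885

0.9885


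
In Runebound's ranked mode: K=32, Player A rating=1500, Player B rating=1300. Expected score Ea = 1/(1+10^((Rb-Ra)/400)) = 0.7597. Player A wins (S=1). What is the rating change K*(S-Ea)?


Elo update: delta = K * (S - Ea), where S = 1 (wins)
S - Ea = 1 - 0.7597 = 0.2403
Rating change = 32 * 0.2403
= 7.69

7.69 rating points


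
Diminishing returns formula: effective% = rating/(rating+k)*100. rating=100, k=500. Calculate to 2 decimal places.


effective% = rating / (rating + k) * 100
= 100 / (100 + 500) * 100
= 100 / 600 * 100
= 0.166667 * 100
= 16.67%

16.67%


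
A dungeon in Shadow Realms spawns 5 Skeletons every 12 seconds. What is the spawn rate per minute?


Spawns per minute = count * (60 / interval)
= 5 * (60 / 12)
= 5 * 5.0
= 25.0

25.0 per minute


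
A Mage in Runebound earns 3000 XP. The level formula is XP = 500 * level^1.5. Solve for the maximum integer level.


XP = 500 * level^1.5, so level = (XP / 500)^(1/1.5)
= (3000 / 500)^(1/1.5)
= 6.0^0.6667
= 3.3019
Floor: level = 3

level 3


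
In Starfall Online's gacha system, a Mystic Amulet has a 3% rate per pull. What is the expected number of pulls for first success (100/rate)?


Expected pulls for a geometric distribution = 1/p = 100 / rate%
= 100 / 3
= 33.33

33.33 pulls


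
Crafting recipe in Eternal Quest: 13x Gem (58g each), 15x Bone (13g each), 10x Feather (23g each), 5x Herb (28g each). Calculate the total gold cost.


Cost breakdown:
  Gem: 13 * 58 = 754
  Bone: 15 * 13 = 195
  Feather: 10 * 23 = 230
  Herb: 5 * 28 = 140
Total = 754 + 195 + 230 + 140 = 1319

1319 gold


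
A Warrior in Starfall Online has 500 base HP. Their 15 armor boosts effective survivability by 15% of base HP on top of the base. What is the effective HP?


EHP = 500 * (1 + 15/100)
= 500 * (1 + 0.15)
= 500 * 1.15
= 575.0

575.0 EHP


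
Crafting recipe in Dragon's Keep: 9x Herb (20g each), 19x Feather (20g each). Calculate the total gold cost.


Cost breakdown:
  Herb: 9 * 20 = 180
  Feather: 19 * 20 = 380
Total = 180 + 380 = 560

560 gold


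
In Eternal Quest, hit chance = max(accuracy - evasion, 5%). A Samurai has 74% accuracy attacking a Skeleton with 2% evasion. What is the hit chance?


accuracy - evasion = 74 - 2 = 72
Apply floor: max(72, 5) = 72
Hit chance = 72%

72%


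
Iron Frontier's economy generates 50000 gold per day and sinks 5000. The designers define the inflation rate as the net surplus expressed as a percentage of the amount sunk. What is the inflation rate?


Net gold = 50000 - 5000 = 45000
Inflation rate = net / sunk * 100 = 45000 / 5000 * 100
= 9.0 * 100
= 900.00%

900.00%


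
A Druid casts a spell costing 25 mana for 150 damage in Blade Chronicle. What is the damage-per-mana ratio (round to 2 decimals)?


Efficiency = damage / mana
= 150 / 25
= 6.00

6.00 dmg/mana


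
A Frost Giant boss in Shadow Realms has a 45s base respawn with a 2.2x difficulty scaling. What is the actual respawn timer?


Respawn time = base * multiplier
= 45 * 2.2
= 99.0 seconds

99.0 seconds


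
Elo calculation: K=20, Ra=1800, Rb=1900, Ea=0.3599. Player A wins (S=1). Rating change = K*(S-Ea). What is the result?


Elo update: delta = K * (S - Ea), where S = 1 (wins)
S - Ea = 1 - 0.3599 = 0.6401
Rating change = 20 * 0.6401
= 12.80

12.80 rating points


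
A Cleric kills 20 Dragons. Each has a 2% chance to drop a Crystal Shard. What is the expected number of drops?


Expected drops = kills * (drop_rate / 100)
= 20 * (2 / 100)
= 20 * 0.02
= 0.4

0.4 drops


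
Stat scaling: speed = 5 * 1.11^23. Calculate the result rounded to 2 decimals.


value = base * growth^level
= 5 * 1.11^23
= 5 * 11.026267
= 55.13

55.13 speed


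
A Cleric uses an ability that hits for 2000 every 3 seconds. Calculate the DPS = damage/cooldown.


DPS = damage / cooldown
= 2000 / 3
= 666.67

666.67 DPS


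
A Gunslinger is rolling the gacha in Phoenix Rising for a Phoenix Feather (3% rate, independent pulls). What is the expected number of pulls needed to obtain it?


Expected pulls for a geometric distribution = 1/p = 100 / rate%
= 100 / 3
= 33.33

33.33 pulls


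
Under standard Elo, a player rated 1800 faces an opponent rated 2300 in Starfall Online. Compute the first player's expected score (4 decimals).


Elo expected score: Ea = 1/(1 + 10^((Rb-Ra)/400))
Rb - Ra = 2300 - 1800 = 500
(Rb-Ra)/400 = 500/400 = 1.25
10^1.25 = 17.782794
Ea = 1/(1 + 17.782794) = 1/18.782794 = 0.0532

0.0532


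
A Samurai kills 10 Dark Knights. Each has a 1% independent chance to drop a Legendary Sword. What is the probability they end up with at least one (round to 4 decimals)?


P(at least one) = 1 - P(none) = 1 - (1-p)^n
p = 1/100 = 0.01
1 - p = 0.99
(1 - p)^10 = 0.99^10 = 0.904382
P(at least one) = 1 - 0.904382 = 0.0956

0.0956


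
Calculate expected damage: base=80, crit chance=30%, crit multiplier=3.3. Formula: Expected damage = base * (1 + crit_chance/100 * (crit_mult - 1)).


E[dmg] = base * (1 + crit_chance * (crit_mult - 1))
cc as decimal = 30/100 = 0.3
cm - 1 = 3.3 - 1 = 2.3
Bonus factor = 0.3 * 2.3 = 0.69
Total multiplier = 1 + 0.69 = 1.69
Expected damage = 80 * 1.69 = 135.20

135.20 damage
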